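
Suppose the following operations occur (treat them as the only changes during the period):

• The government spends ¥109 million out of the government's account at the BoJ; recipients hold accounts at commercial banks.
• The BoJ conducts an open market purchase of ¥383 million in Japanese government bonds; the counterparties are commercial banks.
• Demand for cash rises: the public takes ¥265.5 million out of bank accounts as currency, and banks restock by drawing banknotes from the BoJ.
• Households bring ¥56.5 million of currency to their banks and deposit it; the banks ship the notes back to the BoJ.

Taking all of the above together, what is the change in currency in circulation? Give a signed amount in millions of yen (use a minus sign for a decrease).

Government spending ¥109 million: no currency enters or leaves circulation → 0.
OMO purchase (from banks) ¥383 million: no currency enters or leaves circulation → 0.
Currency withdrawal ¥265.5 million: notes leave the central bank → +¥265.5M.
Currency deposit ¥56.5 million: notes return to the central bank → −¥56.5M.
Net: 0 + 0 + 265.5 − 56.5 = +¥209 million.

+¥209 million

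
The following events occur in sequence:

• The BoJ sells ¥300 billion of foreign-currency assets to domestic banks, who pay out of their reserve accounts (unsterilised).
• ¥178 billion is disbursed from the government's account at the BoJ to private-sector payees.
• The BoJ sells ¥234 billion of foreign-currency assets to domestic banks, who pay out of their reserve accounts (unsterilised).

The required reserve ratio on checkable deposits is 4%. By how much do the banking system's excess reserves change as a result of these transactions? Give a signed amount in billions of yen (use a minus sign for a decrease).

-¥363.12 billion

FX sale ¥300 billion: reserves −¥300B, deposits 0.
Government spending ¥178 billion: reserves +¥178B, deposits +¥178B.
FX sale ¥234 billion: reserves −¥234B, deposits 0.
Totals: Δreserves = −¥356B, Δdeposits = +¥178B.
Δrequired reserves = 4% × +¥178B = +¥7.12B.
Δexcess reserves = Δreserves − Δrequired = −¥356B − (+¥7.12B) = -¥363.12 billion.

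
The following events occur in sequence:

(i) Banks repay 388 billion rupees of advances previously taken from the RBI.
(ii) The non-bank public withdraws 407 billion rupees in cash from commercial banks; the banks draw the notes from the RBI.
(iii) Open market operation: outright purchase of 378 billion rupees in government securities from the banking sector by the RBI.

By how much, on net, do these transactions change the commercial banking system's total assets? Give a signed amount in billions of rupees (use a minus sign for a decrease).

Discount-window repayment 388 billion rupees: bank balance sheets shrink → −388B.
Currency withdrawal 407 billion rupees: bank balance sheets shrink → −407B.
OMO purchase (from banks) 378 billion rupees: just an asset swap on bank balance sheets → 0.
Net: −388 − 407 + 0 = -795 billion.

-795 billion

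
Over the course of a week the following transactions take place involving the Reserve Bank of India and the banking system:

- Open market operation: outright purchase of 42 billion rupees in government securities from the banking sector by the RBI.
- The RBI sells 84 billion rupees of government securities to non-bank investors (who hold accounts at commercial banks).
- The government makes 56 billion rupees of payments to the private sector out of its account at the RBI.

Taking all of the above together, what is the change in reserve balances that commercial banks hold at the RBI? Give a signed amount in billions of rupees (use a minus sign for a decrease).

RBI balance sheet:
  Assets:      Securities −42B
  Liabilities: Bank reserves +14B, Government deposits −56B
So the change in reserve balances that commercial banks hold at the RBI is +14 billion.

+14 billion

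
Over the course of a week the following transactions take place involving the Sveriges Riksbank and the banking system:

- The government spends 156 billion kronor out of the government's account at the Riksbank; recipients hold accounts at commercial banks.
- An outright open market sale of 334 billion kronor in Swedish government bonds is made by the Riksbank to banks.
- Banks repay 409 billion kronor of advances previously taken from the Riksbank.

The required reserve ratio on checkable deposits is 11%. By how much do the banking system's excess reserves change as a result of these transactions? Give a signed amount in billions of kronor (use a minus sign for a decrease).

-604.16 billion

Government spending 156 billion kronor: reserves +156B, deposits +156B.
OMO sale (to banks) 334 billion kronor: reserves −334B, deposits 0.
Discount-window repayment 409 billion kronor: reserves −409B, deposits 0.
Totals: Δreserves = −587B, Δdeposits = +156B.
Δrequired reserves = 11% × +156B = +17.16B.
Δexcess reserves = Δreserves − Δrequired = −587B − (+17.16B) = -604.16 billion.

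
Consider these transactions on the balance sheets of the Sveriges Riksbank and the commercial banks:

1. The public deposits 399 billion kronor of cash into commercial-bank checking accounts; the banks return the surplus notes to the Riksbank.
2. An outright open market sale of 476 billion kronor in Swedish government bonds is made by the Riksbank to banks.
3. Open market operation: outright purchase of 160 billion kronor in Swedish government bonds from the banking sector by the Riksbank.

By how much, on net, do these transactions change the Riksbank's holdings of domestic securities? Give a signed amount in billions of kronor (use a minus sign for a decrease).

-316 billion

Riksbank balance sheet:
  Assets:      Securities −316B
  Liabilities: Bank reserves +83B, Currency in circulation −399B
So the change in the Riksbank's holdings of domestic securities is -316 billion.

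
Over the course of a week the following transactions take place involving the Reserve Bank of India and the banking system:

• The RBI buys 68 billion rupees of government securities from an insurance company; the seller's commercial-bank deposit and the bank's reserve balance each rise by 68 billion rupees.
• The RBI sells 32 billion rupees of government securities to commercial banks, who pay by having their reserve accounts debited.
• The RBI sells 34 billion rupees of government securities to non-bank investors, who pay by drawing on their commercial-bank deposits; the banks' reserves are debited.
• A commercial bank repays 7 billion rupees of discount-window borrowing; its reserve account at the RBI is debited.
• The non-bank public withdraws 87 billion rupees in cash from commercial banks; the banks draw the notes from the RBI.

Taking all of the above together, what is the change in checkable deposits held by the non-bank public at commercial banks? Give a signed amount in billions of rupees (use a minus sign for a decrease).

-53 billion

RBI balance sheet:
  Assets:      Securities +2B, Loans to banks −7B
  Liabilities: Bank reserves −92B, Currency in circulation +87B
Commercial banking system:
  Assets:      Reserves at CB −92B, Securities +32B
  Liabilities: Checkable deposits −53B, Borrowings from CB −7B
So the change in checkable deposits held by the non-bank public at commercial banks is -53 billion.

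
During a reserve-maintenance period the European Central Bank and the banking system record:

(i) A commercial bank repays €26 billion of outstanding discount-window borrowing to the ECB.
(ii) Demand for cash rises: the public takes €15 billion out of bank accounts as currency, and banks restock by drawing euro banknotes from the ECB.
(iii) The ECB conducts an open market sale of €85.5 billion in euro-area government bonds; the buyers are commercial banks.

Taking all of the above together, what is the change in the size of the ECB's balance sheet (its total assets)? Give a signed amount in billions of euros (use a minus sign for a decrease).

Discount-window repayment €26 billion: an ECB asset is shed → −€26B.
Currency withdrawal €15 billion: only the composition of liabilities changes → 0.
OMO sale (to banks) €85.5 billion: an ECB asset is shed → −€85.5B.
Net: −26 + 0 − 85.5 = -€111.5 billion.

-€111.5 billion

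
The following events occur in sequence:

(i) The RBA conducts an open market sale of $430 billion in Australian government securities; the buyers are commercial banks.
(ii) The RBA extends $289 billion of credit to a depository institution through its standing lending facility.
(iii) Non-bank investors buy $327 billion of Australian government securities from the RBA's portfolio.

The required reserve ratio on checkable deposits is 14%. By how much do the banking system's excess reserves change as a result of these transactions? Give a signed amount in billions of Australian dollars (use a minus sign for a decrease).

OMO sale (to banks) $430 billion: reserves −$430B, deposits 0.
Discount-window loan $289 billion: reserves +$289B, deposits 0.
Asset sale (to non-banks) $327 billion: reserves −$327B, deposits −$327B.
Totals: Δreserves = −$468B, Δdeposits = −$327B.
Δrequired reserves = 14% × −$327B = −$45.78B.
Δexcess reserves = Δreserves − Δrequired = −$468B − (−$45.78B) = -$422.22 billion.

-$422.22 billion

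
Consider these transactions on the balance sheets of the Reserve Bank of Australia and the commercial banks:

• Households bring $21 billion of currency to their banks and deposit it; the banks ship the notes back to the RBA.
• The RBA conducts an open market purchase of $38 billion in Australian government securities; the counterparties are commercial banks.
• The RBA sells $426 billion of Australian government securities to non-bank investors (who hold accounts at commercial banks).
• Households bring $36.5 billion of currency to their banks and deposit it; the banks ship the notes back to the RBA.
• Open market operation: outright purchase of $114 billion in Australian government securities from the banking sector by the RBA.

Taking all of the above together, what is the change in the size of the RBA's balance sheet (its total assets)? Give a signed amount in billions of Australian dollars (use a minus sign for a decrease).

-$274 billion

Currency deposit $21 billion: only the composition of liabilities changes → 0.
OMO purchase (from banks) $38 billion: an RBA asset is acquired → +$38B.
Asset sale (to non-banks) $426 billion: an RBA asset is shed → −$426B.
Currency deposit $36.5 billion: only the composition of liabilities changes → 0.
OMO purchase (from banks) $114 billion: an RBA asset is acquired → +$114B.
Net: 0 + 38 − 426 + 0 + 114 = -$274 billion.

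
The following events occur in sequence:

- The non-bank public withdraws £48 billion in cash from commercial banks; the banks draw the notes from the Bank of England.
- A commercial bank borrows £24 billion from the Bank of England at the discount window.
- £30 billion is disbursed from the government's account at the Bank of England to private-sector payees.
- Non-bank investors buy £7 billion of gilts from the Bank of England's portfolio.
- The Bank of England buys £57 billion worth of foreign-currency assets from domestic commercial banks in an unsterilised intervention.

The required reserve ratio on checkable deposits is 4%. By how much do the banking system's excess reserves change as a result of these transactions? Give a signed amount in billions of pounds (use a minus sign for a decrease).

Currency withdrawal £48 billion: reserves −£48B, deposits −£48B.
Discount-window loan £24 billion: reserves +£24B, deposits 0.
Government spending £30 billion: reserves +£30B, deposits +£30B.
Asset sale (to non-banks) £7 billion: reserves −£7B, deposits −£7B.
FX purchase £57 billion: reserves +£57B, deposits 0.
Totals: Δreserves = +£56B, Δdeposits = −£25B.
Δrequired reserves = 4% × −£25B = −£1B.
Δexcess reserves = Δreserves − Δrequired = +£56B − (−£1B) = +£57 billion.

+£57 billion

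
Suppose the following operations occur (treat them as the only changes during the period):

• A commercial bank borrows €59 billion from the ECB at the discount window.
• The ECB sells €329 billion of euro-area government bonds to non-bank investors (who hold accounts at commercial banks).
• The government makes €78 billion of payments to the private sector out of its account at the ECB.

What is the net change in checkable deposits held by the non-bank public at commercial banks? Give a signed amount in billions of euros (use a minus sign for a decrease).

-€251 billion

ECB balance sheet:
  Assets:      Securities −€329B, Loans to banks +€59B
  Liabilities: Bank reserves −€192B, Government deposits −€78B
Commercial banking system:
  Assets:      Reserves at CB −€192B
  Liabilities: Checkable deposits −€251B, Borrowings from CB +€59B
So the change in checkable deposits held by the non-bank public at commercial banks is -€251 billion.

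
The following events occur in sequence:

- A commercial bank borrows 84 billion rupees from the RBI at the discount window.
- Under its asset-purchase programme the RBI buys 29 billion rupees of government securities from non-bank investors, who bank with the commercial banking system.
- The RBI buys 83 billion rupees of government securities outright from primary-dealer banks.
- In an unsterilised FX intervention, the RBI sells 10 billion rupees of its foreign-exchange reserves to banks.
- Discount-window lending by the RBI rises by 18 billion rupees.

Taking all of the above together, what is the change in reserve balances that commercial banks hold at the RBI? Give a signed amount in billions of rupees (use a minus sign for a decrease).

+204 billion

RBI balance sheet:
  Assets:      Securities +112B, Loans to banks +102B, Foreign assets −10B
  Liabilities: Bank reserves +204B
So the change in reserve balances that commercial banks hold at the RBI is +204 billion.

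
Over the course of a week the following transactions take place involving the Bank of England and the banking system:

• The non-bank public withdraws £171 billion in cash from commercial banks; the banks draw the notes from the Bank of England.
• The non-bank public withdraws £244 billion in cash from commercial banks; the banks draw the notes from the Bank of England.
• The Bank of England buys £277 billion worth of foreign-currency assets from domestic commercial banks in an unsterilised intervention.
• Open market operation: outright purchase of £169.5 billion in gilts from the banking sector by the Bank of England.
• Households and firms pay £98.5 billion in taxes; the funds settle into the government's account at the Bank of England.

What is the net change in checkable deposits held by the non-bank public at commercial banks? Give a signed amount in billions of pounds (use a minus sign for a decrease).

Currency withdrawal £171 billion: non-bank counterparties' bank balances fall → −£171B.
Currency withdrawal £244 billion: non-bank counterparties' bank balances fall → −£244B.
FX purchase £277 billion: the counterparty is a bank, so public deposits are unchanged → 0.
OMO purchase (from banks) £169.5 billion: the counterparty is a bank, so public deposits are unchanged → 0.
Government account inflow £98.5 billion: non-bank counterparties' bank balances fall → −£98.5B.
Net: −171 − 244 + 0 + 0 − 98.5 = -£513.5 billion.

-£513.5 billion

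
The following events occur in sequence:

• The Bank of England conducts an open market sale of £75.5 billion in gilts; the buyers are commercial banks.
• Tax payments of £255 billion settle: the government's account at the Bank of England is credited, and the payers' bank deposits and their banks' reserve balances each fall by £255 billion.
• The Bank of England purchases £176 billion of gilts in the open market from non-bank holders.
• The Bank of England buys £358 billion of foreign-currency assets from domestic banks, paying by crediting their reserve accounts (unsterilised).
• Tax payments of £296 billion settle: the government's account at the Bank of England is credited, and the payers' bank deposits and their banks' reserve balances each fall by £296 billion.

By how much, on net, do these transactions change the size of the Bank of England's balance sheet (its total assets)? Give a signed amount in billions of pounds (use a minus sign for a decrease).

Bank of England balance sheet:
  Assets:      Securities +£100.5B, Foreign assets +£358B
  Liabilities: Bank reserves −£92.5B, Government deposits +£551B
Commercial banking system:
  Assets:      Reserves at CB −£92.5B, Securities +£75.5B, Foreign assets −£358B
  Liabilities: Checkable deposits −£375B
Change in total Bank of England assets = +£458.5 billion.

+£458.5 billion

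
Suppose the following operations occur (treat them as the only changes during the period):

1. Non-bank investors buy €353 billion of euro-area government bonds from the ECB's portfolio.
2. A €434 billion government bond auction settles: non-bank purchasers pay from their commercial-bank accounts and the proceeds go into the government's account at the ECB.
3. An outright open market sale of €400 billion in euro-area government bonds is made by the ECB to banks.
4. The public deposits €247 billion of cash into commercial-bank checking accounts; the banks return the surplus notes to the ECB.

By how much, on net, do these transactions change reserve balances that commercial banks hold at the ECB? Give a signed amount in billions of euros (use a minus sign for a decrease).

-€940 billion

ECB balance sheet:
  Assets:      Securities −€753B
  Liabilities: Bank reserves −€940B, Currency in circulation −€247B, Government deposits +€434B
So the change in reserve balances that commercial banks hold at the ECB is -€940 billion.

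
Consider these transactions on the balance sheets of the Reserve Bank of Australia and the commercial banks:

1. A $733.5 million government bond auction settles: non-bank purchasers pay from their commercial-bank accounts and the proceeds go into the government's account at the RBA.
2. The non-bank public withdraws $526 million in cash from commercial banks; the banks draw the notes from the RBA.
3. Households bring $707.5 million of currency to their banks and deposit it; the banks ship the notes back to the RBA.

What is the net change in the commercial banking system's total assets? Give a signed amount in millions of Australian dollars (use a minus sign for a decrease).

Government account inflow $733.5 million: bank balance sheets shrink → −$733.5M.
Currency withdrawal $526 million: bank balance sheets shrink → −$526M.
Currency deposit $707.5 million: bank balance sheets expand → +$707.5M.
Net: −733.5 − 526 + 707.5 = -$552 million.

-$552 million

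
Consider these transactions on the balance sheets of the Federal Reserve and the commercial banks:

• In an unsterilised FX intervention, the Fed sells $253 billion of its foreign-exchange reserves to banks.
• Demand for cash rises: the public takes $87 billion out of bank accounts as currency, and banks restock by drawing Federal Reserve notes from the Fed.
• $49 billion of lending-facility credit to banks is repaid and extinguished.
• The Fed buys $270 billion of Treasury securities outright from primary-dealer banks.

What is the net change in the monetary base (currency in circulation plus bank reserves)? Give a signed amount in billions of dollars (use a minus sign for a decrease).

-$32 billion

FX sale $253 billion: Fed balance sheet contracts → −$253B.
Currency withdrawal $87 billion: just a shift between currency and reserves — both are base money → 0.
Discount-window repayment $49 billion: Fed balance sheet contracts → −$49B.
OMO purchase (from banks) $270 billion: Fed balance sheet expands → +$270B.
Net: −253 + 0 − 49 + 270 = -$32 billion.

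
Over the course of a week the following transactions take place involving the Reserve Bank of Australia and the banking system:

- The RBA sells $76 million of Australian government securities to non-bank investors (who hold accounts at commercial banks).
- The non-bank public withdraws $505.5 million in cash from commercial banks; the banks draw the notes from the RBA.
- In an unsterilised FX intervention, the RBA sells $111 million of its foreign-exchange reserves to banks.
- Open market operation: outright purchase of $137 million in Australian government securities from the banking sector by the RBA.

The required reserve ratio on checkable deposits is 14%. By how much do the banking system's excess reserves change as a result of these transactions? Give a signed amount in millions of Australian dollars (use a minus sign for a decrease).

Asset sale (to non-banks) $76 million: reserves −$76M, deposits −$76M.
Currency withdrawal $505.5 million: reserves −$505.5M, deposits −$505.5M.
FX sale $111 million: reserves −$111M, deposits 0.
OMO purchase (from banks) $137 million: reserves +$137M, deposits 0.
Totals: Δreserves = −$555.5M, Δdeposits = −$581.5M.
Δrequired reserves = 14% × −$581.5M = −$81.41M.
Δexcess reserves = Δreserves − Δrequired = −$555.5M − (−$81.41M) = -$474.09 million.

-$474.09 million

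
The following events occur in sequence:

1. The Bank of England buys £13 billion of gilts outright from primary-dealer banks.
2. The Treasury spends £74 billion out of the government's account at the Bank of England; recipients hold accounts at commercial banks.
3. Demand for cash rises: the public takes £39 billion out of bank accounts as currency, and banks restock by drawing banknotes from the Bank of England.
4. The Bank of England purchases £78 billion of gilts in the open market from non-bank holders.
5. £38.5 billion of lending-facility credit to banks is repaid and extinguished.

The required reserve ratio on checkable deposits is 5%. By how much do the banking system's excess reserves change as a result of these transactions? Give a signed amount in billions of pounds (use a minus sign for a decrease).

+£81.85 billion

OMO purchase (from banks) £13 billion: reserves +£13B, deposits 0.
Government spending £74 billion: reserves +£74B, deposits +£74B.
Currency withdrawal £39 billion: reserves −£39B, deposits −£39B.
Asset purchase (from non-banks) £78 billion: reserves +£78B, deposits +£78B.
Discount-window repayment £38.5 billion: reserves −£38.5B, deposits 0.
Totals: Δreserves = +£87.5B, Δdeposits = +£113B.
Δrequired reserves = 5% × +£113B = +£5.65B.
Δexcess reserves = Δreserves − Δrequired = +£87.5B − (+£5.65B) = +£81.85 billion.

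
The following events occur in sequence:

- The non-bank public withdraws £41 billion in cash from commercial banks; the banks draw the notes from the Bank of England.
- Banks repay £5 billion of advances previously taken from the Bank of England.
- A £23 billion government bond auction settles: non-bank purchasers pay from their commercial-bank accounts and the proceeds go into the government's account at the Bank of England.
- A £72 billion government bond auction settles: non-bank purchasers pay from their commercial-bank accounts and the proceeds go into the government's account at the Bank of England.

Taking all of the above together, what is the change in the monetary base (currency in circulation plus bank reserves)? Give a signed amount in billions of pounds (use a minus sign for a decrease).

Currency withdrawal £41 billion: just a shift between currency and reserves — both are base money → 0.
Discount-window repayment £5 billion: Bank of England balance sheet contracts → −£5B.
Government account inflow £23 billion: reserves shift to a non-base liability → −£23B.
Government account inflow £72 billion: reserves shift to a non-base liability → −£72B.
Net: 0 − 5 − 23 − 72 = -£100 billion.

-£100 billion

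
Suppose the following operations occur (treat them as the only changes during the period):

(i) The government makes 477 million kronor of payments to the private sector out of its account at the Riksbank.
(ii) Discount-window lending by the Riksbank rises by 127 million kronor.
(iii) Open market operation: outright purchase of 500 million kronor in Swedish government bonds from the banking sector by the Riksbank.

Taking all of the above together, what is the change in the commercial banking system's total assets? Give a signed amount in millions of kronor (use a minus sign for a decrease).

+604 million

Riksbank balance sheet:
  Assets:      Securities +500M, Loans to banks +127M
  Liabilities: Bank reserves +1104M, Government deposits −477M
Commercial banking system:
  Assets:      Reserves at CB +1104M, Securities −500M
  Liabilities: Checkable deposits +477M, Borrowings from CB +127M
Change in total bank assets = +604 million.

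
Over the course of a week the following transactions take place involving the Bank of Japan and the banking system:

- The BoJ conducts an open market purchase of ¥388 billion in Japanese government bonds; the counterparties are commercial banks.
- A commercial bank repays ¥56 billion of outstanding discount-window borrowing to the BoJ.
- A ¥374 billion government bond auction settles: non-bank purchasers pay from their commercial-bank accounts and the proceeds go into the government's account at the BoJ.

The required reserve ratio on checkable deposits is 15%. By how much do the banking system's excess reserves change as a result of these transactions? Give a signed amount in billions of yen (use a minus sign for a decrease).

OMO purchase (from banks) ¥388 billion: reserves +¥388B, deposits 0.
Discount-window repayment ¥56 billion: reserves −¥56B, deposits 0.
Government account inflow ¥374 billion: reserves −¥374B, deposits −¥374B.
Totals: Δreserves = −¥42B, Δdeposits = −¥374B.
Δrequired reserves = 15% × −¥374B = −¥56.1B.
Δexcess reserves = Δreserves − Δrequired = −¥42B − (−¥56.1B) = +¥14.1 billion.

+¥14.1 billion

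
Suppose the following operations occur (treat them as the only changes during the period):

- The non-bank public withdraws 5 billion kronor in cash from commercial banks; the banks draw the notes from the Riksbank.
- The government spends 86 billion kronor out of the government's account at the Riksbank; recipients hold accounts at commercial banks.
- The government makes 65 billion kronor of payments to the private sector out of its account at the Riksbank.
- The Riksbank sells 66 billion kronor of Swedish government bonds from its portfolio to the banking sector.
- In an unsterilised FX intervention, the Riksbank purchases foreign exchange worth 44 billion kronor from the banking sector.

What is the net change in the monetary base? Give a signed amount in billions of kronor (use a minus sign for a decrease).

+129 billion

Currency withdrawal 5 billion kronor: just a shift between currency and reserves — both are base money → 0.
Government spending 86 billion kronor: a non-base liability converts back to reserves → +86B.
Government spending 65 billion kronor: a non-base liability converts back to reserves → +65B.
OMO sale (to banks) 66 billion kronor: Riksbank balance sheet contracts → −66B.
FX purchase 44 billion kronor: Riksbank balance sheet expands → +44B.
Net: 0 + 86 + 65 − 66 + 44 = +129 billion.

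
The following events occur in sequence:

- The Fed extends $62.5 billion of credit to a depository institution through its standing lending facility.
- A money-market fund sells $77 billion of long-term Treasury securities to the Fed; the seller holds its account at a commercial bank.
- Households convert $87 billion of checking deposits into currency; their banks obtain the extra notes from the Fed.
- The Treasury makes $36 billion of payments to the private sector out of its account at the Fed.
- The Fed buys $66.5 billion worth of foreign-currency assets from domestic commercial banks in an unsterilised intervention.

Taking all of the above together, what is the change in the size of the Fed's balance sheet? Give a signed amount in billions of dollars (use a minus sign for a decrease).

Discount-window loan $62.5 billion: a Fed asset is acquired → +$62.5B.
Asset purchase (from non-banks) $77 billion: a Fed asset is acquired → +$77B.
Currency withdrawal $87 billion: only the composition of liabilities changes → 0.
Government spending $36 billion: only the composition of liabilities changes → 0.
FX purchase $66.5 billion: a Fed asset is acquired → +$66.5B.
Net: 62.5 + 77 + 0 + 0 + 66.5 = +$206 billion.

+$206 billion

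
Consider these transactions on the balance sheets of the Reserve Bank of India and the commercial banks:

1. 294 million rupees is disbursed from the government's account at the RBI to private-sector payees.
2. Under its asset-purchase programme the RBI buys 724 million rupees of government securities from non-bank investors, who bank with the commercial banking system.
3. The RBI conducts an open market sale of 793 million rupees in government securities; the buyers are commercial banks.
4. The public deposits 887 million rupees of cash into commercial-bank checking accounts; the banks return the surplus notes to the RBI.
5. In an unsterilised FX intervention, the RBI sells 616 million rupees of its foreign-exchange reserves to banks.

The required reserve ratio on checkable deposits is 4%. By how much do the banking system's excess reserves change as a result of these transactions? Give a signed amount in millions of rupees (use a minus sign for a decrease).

Government spending 294 million rupees: reserves +294M, deposits +294M.
Asset purchase (from non-banks) 724 million rupees: reserves +724M, deposits +724M.
OMO sale (to banks) 793 million rupees: reserves −793M, deposits 0.
Currency deposit 887 million rupees: reserves +887M, deposits +887M.
FX sale 616 million rupees: reserves −616M, deposits 0.
Totals: Δreserves = +496M, Δdeposits = +1905M.
Δrequired reserves = 4% × +1905M = +76.2M.
Δexcess reserves = Δreserves − Δrequired = +496M − (+76.2M) = +419.8 million.

+419.8 million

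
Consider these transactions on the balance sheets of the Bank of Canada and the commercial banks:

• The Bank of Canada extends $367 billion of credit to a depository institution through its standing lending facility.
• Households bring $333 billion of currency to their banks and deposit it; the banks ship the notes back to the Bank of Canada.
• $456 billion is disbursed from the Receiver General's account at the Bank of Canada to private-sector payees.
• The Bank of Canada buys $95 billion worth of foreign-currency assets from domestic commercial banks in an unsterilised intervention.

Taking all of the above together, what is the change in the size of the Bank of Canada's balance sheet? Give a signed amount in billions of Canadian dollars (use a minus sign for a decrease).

+$462 billion

Discount-window loan $367 billion: a Bank of Canada asset is acquired → +$367B.
Currency deposit $333 billion: only the composition of liabilities changes → 0.
Government spending $456 billion: only the composition of liabilities changes → 0.
FX purchase $95 billion: a Bank of Canada asset is acquired → +$95B.
Net: 367 + 0 + 0 + 95 = +$462 billion.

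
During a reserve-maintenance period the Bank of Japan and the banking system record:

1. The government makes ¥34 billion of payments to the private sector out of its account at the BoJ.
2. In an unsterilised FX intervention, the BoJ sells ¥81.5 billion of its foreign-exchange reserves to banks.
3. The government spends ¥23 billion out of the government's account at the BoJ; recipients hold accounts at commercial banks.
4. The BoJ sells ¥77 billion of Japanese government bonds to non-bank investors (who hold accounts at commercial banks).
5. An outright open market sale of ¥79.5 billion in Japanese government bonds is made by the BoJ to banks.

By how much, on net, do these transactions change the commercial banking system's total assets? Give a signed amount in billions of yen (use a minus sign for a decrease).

-¥20 billion

Government spending ¥34 billion: bank balance sheets expand → +¥34B.
FX sale ¥81.5 billion: just an asset swap on bank balance sheets → 0.
Government spending ¥23 billion: bank balance sheets expand → +¥23B.
Asset sale (to non-banks) ¥77 billion: bank balance sheets shrink → −¥77B.
OMO sale (to banks) ¥79.5 billion: just an asset swap on bank balance sheets → 0.
Net: 34 + 0 + 23 − 77 + 0 = -¥20 billion.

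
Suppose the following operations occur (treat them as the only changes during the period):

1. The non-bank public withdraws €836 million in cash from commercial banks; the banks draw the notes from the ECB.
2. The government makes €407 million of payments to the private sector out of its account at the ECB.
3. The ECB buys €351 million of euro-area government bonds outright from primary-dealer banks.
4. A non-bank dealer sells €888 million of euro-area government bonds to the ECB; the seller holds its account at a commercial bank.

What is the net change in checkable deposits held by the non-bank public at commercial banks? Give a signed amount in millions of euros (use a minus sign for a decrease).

Currency withdrawal €836 million: non-bank counterparties' bank balances fall → −€836M.
Government spending €407 million: non-bank counterparties' bank balances rise → +€407M.
OMO purchase (from banks) €351 million: the counterparty is a bank, so public deposits are unchanged → 0.
Asset purchase (from non-banks) €888 million: non-bank counterparties' bank balances rise → +€888M.
Net: −836 + 407 + 0 + 888 = +€459 million.

+€459 million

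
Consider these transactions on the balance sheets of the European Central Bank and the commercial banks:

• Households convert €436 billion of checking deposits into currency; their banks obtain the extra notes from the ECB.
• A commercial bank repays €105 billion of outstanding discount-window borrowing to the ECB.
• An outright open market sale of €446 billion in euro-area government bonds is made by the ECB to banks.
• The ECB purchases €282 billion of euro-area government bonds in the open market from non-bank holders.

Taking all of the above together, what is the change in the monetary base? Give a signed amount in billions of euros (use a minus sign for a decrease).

-€269 billion

ECB balance sheet:
  Assets:      Securities −€164B, Loans to banks −€105B
  Liabilities: Bank reserves −€705B, Currency in circulation +€436B
Commercial banking system:
  Assets:      Reserves at CB −€705B, Securities +€446B
  Liabilities: Checkable deposits −€154B, Borrowings from CB −€105B
Monetary base = currency + reserves: +€436B + (−€705B) = -€269 billion.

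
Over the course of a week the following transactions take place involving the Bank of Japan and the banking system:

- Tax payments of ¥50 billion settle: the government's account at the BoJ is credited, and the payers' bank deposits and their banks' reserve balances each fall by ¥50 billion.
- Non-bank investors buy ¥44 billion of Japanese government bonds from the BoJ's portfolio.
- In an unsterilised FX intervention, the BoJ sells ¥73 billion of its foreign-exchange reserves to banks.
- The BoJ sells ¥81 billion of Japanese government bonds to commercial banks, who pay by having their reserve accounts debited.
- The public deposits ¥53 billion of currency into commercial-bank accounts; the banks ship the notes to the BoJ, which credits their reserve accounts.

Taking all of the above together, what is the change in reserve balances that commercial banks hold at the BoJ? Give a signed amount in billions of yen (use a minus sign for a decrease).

Government account inflow ¥50 billion: funds move from bank reserves into the government account → −¥50B.
Asset sale (to non-banks) ¥44 billion: the non-bank buyers' banks settle from reserves → −¥44B.
FX sale ¥73 billion: the buying banks pay out of their reserve balances → −¥73B.
OMO sale (to banks) ¥81 billion: the buying banks pay out of their reserve balances → −¥81B.
Currency deposit ¥53 billion: returned notes are swapped for reserve credit → +¥53B.
Net: −50 − 44 − 73 − 81 + 53 = -¥195 billion.

-¥195 billion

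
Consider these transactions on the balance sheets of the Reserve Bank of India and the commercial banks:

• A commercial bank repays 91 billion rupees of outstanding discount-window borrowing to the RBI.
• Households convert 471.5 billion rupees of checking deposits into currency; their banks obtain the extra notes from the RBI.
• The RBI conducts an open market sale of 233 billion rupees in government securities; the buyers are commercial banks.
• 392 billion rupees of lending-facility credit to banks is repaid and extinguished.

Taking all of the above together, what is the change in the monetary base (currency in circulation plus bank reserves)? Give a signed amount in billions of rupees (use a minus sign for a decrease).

-716 billion

Discount-window repayment 91 billion rupees: RBI balance sheet contracts → −91B.
Currency withdrawal 471.5 billion rupees: just a shift between currency and reserves — both are base money → 0.
OMO sale (to banks) 233 billion rupees: RBI balance sheet contracts → −233B.
Discount-window repayment 392 billion rupees: RBI balance sheet contracts → −392B.
Net: −91 + 0 − 233 − 392 = -716 billion.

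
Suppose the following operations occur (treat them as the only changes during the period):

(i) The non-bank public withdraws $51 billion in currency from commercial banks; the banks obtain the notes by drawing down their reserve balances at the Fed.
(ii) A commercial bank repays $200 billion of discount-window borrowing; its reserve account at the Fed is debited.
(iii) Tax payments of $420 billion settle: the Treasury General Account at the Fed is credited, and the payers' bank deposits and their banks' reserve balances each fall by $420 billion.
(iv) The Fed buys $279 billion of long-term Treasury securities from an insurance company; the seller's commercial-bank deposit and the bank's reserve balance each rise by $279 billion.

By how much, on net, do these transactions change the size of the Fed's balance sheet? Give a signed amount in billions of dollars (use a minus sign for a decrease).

Currency withdrawal $51 billion: only the composition of liabilities changes → 0.
Discount-window repayment $200 billion: a Fed asset is shed → −$200B.
Government account inflow $420 billion: only the composition of liabilities changes → 0.
Asset purchase (from non-banks) $279 billion: a Fed asset is acquired → +$279B.
Net: 0 − 200 + 0 + 279 = +$79 billion.

+$79 billion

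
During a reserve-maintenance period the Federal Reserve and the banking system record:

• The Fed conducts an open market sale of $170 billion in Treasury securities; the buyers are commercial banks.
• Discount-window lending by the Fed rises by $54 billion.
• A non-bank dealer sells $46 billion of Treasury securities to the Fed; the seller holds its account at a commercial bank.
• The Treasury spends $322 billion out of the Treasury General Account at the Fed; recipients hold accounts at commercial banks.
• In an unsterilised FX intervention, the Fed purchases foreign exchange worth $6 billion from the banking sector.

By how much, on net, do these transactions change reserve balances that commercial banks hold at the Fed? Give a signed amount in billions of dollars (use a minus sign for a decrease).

OMO sale (to banks) $170 billion: the buying banks pay out of their reserve balances → −$170B.
Discount-window loan $54 billion: the loan is credited to the bank's reserve account → +$54B.
Asset purchase (from non-banks) $46 billion: the Fed pays by crediting reserve accounts → +$46B.
Government spending $322 billion: government payments flow into bank reserve accounts → +$322B.
FX purchase $6 billion: the Fed pays by crediting reserve accounts → +$6B.
Net: −170 + 54 + 46 + 322 + 6 = +$258 billion.

+$258 billion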